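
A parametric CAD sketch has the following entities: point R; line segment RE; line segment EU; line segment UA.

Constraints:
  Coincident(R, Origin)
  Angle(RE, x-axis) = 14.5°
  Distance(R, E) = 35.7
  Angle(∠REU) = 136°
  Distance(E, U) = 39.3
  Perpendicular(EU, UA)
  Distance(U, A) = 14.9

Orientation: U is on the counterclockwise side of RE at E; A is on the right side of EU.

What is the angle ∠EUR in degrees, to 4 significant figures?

20.89°

R is at the origin; RE runs at 14.5° with length 35.7, so E = 35.7·(cos 14.5°, sin 14.5°) = (34.56, 8.939). ∠REU = 136.0°, so EU runs at 14.5° + (180° − 136.0°) = 58.50° from the x-axis; with |EU| = 39.3, U = E + 39.3·(cos 58.50°, sin 58.50°) = (55.10, 42.45). Then cos ∠EUR = UE·UR / (|UE||UR|), giving 20.89°.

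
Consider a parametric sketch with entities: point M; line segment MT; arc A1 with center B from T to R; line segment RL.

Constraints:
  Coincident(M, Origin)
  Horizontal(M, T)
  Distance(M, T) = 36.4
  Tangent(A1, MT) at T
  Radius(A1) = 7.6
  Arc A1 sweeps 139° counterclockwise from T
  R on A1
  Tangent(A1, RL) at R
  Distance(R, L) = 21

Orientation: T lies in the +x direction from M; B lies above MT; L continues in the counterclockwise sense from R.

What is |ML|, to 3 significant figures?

37.2

M is at the origin; M and T share the same y with |MT| = 36.4 and T on the +x side, so T = (36.4, 0.00). Tangency of A1 to MT means the radius BT is perpendicular to MT, so B = T + (0, 7.6) = (36.4, 7.60). On A1, T sits at bearing -90° from B; a 139° counterclockwise sweep puts R at bearing 49°, so R = B + 7.6·(cos 49°, sin 49°) = (41.4, 13.3). The tangent condition forces BR to be normal to RL, so RL runs along (−sin 49°, cos 49°); with |RL| = 21.0, L = (25.5, 27.1). Then |ML| = |L − M| = 37.2.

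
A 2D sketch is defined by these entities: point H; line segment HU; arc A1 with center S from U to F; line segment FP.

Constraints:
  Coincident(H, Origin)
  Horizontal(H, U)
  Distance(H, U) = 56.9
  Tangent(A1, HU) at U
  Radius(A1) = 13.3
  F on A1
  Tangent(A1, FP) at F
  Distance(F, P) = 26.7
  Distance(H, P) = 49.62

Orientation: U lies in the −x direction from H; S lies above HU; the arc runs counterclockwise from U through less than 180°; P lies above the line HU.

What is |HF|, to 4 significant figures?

45.21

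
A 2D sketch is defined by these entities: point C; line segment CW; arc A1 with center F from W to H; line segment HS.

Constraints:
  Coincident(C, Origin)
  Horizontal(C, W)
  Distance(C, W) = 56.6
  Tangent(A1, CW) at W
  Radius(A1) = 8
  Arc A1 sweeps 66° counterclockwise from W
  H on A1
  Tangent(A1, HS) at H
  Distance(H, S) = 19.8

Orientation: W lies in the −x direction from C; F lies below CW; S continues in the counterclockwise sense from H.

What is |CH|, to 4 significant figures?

64.08

Tangency of A1 to CW means the radius FW is perpendicular to CW, so F = W + (0, -8) = (-56.60, -8.000). On A1, W sits at bearing 90° from F; a 66° counterclockwise sweep puts H at bearing 156°, so H = F + 8.0·(cos 156°, sin 156°) = (-63.91, -4.746). Then |CH| = |H − C| = 64.08.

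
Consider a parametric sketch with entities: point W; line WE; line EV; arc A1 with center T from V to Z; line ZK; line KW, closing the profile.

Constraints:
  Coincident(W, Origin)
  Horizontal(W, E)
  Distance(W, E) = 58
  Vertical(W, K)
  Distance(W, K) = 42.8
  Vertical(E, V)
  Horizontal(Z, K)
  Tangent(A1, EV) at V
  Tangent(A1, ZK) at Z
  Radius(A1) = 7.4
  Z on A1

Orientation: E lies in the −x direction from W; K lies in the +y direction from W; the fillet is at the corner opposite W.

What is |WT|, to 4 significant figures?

61.75

WK is vertical with |WK| = 42.8 and K on the +y side, so K = (0.000, 42.80). The virtual corner opposite W is at (-58.00, 42.80). Tangency of A1 to EV means the radius TV is perpendicular to EV and the tangent condition forces TZ to be normal to ZK, with radius 7.4, so the center T sits 7.4 in from both sides at T = (-50.60, 35.40). Then |WT| = |T − W| = 61.75.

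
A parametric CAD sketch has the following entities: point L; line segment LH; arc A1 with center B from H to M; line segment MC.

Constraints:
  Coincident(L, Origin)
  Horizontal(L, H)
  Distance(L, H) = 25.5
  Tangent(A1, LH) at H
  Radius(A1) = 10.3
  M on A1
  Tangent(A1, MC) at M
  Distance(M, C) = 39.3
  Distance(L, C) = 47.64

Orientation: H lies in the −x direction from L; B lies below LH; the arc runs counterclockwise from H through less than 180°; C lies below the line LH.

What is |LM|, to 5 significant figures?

37.424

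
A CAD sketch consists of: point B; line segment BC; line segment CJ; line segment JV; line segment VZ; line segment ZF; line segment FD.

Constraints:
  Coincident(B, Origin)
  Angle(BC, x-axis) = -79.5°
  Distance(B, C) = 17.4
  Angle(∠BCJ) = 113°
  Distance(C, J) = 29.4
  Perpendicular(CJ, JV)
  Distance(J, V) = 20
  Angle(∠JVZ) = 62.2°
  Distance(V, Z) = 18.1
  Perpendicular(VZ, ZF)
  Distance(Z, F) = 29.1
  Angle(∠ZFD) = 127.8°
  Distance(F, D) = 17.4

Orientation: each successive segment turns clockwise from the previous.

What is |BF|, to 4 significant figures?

45.30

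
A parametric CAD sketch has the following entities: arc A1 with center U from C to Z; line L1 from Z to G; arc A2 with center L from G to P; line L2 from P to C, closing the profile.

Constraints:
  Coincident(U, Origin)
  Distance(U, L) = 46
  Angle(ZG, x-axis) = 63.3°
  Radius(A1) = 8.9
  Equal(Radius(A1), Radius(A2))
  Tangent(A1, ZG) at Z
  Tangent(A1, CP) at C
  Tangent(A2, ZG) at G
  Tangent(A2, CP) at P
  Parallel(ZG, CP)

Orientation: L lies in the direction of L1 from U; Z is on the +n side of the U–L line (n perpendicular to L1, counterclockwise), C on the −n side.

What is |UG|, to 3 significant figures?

46.9

The slot axis is L1's direction at 63.3°, so u = (cos 63.3°, sin 63.3°) = (0.449, 0.893) and n = (−sin 63.3°, cos 63.3°) = (-0.893, 0.449). U is at the origin and L lies 46.0 along u from U, so L = 46.0·u = (20.7, 41.1). Tangency of A1 to both parallel lines with radius 8.9 puts Z and C at U ± 8.9·n: Z = (-7.95, 4.00), C = (7.95, -4.00). Equal radii place G and P the same way about L: G = L + 8.9·n = (12.7, 45.1), P = L − 8.9·n = (28.6, 37.1). Then |UG| = |G − U| = 46.9.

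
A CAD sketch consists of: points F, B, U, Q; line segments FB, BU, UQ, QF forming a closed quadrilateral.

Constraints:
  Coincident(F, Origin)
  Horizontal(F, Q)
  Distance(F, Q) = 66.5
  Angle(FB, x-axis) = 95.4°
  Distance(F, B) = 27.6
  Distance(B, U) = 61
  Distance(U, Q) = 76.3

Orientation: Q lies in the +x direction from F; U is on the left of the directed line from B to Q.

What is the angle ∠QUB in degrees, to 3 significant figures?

64.5°

Checks: |BU| = 61.00 ✓; |UQ| = 76.30 ✓.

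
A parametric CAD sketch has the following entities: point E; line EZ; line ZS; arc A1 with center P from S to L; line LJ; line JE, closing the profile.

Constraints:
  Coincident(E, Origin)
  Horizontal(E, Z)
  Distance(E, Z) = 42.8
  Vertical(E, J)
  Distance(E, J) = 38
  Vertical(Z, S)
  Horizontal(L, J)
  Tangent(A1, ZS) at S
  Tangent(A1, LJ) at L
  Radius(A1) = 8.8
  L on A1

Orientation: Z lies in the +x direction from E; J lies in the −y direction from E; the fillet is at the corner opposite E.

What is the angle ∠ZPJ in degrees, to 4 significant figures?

121.3°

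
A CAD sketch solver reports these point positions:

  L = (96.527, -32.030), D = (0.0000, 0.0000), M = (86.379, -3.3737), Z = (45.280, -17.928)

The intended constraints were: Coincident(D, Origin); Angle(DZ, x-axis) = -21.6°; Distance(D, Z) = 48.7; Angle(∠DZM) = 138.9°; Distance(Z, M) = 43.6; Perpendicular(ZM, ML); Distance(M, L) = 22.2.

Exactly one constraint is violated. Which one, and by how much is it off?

Distance(M, L) = 22.2 — off by 8.20.

D = (0.00, 0.00) ✓; DZ at -21.60° ✓; |DZ| = 48.70 ✓; ∠DZM = 138.9° ✓; |ZM| = 43.60 ✓; ∠(ZM, ML) = 90.00° ✓; |ML| = 30.40 ✗.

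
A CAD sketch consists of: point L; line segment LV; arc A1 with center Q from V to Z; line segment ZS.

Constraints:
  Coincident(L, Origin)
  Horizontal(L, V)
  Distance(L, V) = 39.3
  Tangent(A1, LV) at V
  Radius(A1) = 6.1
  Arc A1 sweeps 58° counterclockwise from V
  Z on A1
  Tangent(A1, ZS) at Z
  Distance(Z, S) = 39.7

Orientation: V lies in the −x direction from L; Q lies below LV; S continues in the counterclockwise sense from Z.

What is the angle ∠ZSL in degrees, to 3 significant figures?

28.9°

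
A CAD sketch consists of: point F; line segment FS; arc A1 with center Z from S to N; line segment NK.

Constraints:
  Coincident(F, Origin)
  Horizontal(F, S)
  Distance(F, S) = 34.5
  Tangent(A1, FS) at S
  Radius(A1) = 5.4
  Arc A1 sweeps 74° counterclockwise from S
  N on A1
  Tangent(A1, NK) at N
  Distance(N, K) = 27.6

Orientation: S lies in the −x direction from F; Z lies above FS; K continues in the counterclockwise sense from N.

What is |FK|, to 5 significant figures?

37.386

F is at the origin; FS is horizontal with |FS| = 34.5 and S on the −x side, so S = (-34.500, 0.0000). The tangent condition forces ZS to be normal to FS, so Z = S + (0, 5.4) = (-34.500, 5.4000). On A1, S sits at bearing -90° from Z; a 74° counterclockwise sweep puts N at bearing -16°, so N = Z + 5.4·(cos -16°, sin -16°) = (-29.309, 3.9116). A1 meets NK tangentially, so ZN is at right angles to NK, so NK runs along (−sin -16°, cos -16°); with |NK| = 27.6, K = (-21.702, 30.442). Then |FK| = |K − F| = 37.386.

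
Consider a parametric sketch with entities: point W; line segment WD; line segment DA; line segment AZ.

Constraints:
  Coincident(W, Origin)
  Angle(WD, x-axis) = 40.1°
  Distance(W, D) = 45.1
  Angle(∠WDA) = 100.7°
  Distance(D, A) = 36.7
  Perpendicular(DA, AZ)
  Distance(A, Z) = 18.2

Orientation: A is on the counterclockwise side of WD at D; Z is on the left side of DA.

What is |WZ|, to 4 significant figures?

52.09

W is at the origin; WD runs at 40.1° with length 45.1, so D = 45.1·(cos 40.1°, sin 40.1°) = (34.50, 29.05). ∠WDA = 100.7°, so DA runs at 40.1° + (180° − 100.7°) = 119.4° from the x-axis; with |DA| = 36.7, A = D + 36.7·(cos 119.4°, sin 119.4°) = (16.48, 61.02). DA is perpendicular to AZ; with |AZ| = 18.2 on the left of DA, Z = A + 18.2·(-0.8712, -0.4909) = (0.6257, 52.09). Then |WZ| = |Z − W| = 52.09.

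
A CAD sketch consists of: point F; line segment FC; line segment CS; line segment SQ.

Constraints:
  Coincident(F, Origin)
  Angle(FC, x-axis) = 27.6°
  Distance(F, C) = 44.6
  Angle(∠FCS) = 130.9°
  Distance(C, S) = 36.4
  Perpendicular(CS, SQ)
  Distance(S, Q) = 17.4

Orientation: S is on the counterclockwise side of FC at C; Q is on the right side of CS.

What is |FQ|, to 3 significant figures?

83.2

F is at the origin; FC runs at 27.6° with length 44.6, so C = 44.6·(cos 27.6°, sin 27.6°) = (39.5, 20.7). ∠FCS = 130.9°, so CS runs at 27.6° + (180° − 130.9°) = 76.7° from the x-axis; with |CS| = 36.4, S = C + 36.4·(cos 76.7°, sin 76.7°) = (47.9, 56.1). CS ⟂ SQ; with |SQ| = 17.4 on the right of CS, Q = S + 17.4·(0.973, -0.230) = (64.8, 52.1). Then |FQ| = |Q − F| = 83.2.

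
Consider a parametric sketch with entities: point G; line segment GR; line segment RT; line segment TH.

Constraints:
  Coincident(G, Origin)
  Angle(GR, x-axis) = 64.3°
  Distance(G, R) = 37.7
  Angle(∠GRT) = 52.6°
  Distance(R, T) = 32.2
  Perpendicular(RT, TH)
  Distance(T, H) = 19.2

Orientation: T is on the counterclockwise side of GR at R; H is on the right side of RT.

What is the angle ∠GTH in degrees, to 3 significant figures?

163°

∠GRT = 52.6°, so RT runs at 64.3° + (180° − 52.6°) = 192° from the x-axis; with |RT| = 32.2, T = R + 32.2·(cos 192°, sin 192°) = (-15.2, 27.4). RT is perpendicular to TH; with |TH| = 19.2 on the right of RT, H = T + 19.2·(-0.203, 0.979) = (-19.1, 46.2). Then cos ∠GTH = TG·TH / (|TG||TH|), giving 163°.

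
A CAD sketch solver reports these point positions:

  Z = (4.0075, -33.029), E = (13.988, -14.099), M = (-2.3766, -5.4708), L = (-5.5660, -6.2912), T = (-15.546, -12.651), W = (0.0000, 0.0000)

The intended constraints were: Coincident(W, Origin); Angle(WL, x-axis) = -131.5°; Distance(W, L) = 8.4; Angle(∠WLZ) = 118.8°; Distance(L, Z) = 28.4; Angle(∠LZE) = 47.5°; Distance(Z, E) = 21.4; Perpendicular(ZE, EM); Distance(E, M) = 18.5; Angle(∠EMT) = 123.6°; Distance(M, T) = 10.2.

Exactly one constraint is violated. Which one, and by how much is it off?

Distance(M, T) = 10.2 — off by 4.80.

W = (0.00, 0.00) ✓; WL at -131.5° ✓; |WL| = 8.400 ✓; ∠WLZ = 118.8° ✓; |LZ| = 28.40 ✓; ∠LZE = 47.50° ✓; |ZE| = 21.40 ✓; ∠(ZE, EM) = 90.00° ✓; |EM| = 18.50 ✓; ∠EMT = 123.6° ✓; |MT| = 15.00 ✗.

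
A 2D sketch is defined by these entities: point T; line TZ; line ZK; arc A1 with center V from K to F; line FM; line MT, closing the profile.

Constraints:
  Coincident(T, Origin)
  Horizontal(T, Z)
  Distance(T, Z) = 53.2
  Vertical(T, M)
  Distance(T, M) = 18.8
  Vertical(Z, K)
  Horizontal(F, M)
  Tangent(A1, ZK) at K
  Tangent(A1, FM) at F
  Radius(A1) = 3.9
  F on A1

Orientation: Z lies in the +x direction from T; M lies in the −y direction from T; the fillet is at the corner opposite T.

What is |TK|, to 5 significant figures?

55.247

T is at the origin; TZ is horizontal with |TZ| = 53.2 and Z on the +x side, so Z = (53.200, 0.0000). T and M share the same x with |TM| = 18.8 and M on the −y side, so M = (0.0000, -18.800). The virtual corner opposite T is at (53.200, -18.800). Tangency of A1 to ZK means the radius VK is perpendicular to ZK and the tangent condition forces VF to be normal to FM, with radius 3.9, so the center V sits 3.9 in from both sides at V = (49.300, -14.900). That places the tangent points at K = (53.200, -14.900) on ZK and F = (49.300, -18.800) on FM. Then |TK| = |K − T| = 55.247.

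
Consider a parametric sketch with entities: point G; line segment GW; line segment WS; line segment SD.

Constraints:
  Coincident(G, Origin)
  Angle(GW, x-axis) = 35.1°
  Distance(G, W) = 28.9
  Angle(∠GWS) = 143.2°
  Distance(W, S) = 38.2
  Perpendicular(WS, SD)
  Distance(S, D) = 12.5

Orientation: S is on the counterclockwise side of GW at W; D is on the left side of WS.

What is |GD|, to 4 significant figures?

61.53

G is at the origin; GW runs at 35.1° with length 28.9, so W = 28.9·(cos 35.1°, sin 35.1°) = (23.64, 16.62). ∠GWS = 143.2°, so WS runs at 35.1° + (180° − 143.2°) = 71.90° from the x-axis; with |WS| = 38.2, S = W + 38.2·(cos 71.90°, sin 71.90°) = (35.51, 52.93). WS ⟂ SD; with |SD| = 12.5 on the left of WS, D = S + 12.5·(-0.9505, 0.3107) = (23.63, 56.81). Then |GD| = |D − G| = 61.53.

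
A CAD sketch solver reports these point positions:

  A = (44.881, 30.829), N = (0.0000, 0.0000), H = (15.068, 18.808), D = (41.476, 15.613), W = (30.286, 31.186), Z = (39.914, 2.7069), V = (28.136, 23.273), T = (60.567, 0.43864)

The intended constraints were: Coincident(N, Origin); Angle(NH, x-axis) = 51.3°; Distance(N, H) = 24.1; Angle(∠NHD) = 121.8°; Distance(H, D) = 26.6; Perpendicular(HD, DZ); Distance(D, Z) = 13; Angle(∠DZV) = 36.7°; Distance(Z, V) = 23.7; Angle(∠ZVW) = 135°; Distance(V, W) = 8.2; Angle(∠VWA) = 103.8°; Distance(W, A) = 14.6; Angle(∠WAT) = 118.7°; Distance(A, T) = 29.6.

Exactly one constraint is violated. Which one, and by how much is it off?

Distance(A, T) = 29.6 — off by 4.60.

N = (0.00, 0.00) ✓; NH at 51.30° ✓; |NH| = 24.10 ✓; ∠NHD = 121.8° ✓; |HD| = 26.60 ✓; ∠(HD, DZ) = 90.00° ✓; |DZ| = 13.00 ✓; ∠DZV = 36.70° ✓; |ZV| = 23.70 ✓; ∠ZVW = 135.0° ✓; |VW| = 8.200 ✓; ∠VWA = 103.8° ✓; |WA| = 14.60 ✓; ∠WAT = 118.7° ✓; |AT| = 34.20 ✗.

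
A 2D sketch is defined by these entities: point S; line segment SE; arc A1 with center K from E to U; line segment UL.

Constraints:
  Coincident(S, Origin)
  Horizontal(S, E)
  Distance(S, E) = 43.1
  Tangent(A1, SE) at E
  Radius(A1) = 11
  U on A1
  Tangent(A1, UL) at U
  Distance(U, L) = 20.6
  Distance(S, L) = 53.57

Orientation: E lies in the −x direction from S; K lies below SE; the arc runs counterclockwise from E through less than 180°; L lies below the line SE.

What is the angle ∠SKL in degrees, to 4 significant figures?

99.58°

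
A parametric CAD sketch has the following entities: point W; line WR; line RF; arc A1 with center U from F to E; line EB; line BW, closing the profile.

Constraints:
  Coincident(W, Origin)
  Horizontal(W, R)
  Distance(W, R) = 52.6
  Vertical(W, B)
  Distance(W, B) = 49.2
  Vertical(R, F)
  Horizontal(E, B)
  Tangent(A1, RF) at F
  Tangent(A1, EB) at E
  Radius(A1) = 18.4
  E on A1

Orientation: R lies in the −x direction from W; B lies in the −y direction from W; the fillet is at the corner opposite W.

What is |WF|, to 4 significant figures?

60.95

W is at the origin; W and R share the same y with |WR| = 52.6 and R on the −x side, so R = (-52.60, 0.000). WB is vertical with |WB| = 49.2 and B on the −y side, so B = (0.000, -49.20). The virtual corner opposite W is at (-52.60, -49.20). The tangent condition forces UF to be normal to RF and the tangent condition forces UE to be normal to EB, with radius 18.4, so the center U sits 18.4 in from both sides at U = (-34.20, -30.80). That places the tangent points at F = (-52.60, -30.80) on RF and E = (-34.20, -49.20) on EB. Then |WF| = |F − W| = 60.95.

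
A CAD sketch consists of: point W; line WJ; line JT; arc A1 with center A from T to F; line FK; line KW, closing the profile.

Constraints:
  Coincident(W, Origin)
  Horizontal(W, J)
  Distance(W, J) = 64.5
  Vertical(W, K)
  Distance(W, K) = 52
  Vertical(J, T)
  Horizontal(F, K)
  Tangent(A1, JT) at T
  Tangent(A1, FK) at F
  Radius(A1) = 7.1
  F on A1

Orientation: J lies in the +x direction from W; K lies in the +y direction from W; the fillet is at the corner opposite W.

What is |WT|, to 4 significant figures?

78.59

The virtual corner opposite W is at (64.50, 52.00). Tangency of A1 to JT means the radius AT is perpendicular to JT and the tangent condition forces AF to be normal to FK, with radius 7.1, so the center A sits 7.1 in from both sides at A = (57.40, 44.90). That places the tangent points at T = (64.50, 44.90) on JT and F = (57.40, 52.00) on FK. Then |WT| = |T − W| = 78.59.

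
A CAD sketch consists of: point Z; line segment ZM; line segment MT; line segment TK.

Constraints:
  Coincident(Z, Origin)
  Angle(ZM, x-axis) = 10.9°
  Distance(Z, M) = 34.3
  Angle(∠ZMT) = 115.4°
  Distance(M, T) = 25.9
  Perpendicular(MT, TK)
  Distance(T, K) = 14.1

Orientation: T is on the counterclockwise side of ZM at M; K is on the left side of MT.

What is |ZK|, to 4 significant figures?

43.98

Z is at the origin; ZM runs at 10.9° with length 34.3, so M = 34.3·(cos 10.9°, sin 10.9°) = (33.68, 6.486). ∠ZMT = 115.4°, so MT runs at 10.9° + (180° − 115.4°) = 75.50° from the x-axis; with |MT| = 25.9, T = M + 25.9·(cos 75.50°, sin 75.50°) = (40.17, 31.56). MT ⟂ TK; with |TK| = 14.1 on the left of MT, K = T + 14.1·(-0.9681, 0.2504) = (26.52, 35.09). Then |ZK| = |K − Z| = 43.98.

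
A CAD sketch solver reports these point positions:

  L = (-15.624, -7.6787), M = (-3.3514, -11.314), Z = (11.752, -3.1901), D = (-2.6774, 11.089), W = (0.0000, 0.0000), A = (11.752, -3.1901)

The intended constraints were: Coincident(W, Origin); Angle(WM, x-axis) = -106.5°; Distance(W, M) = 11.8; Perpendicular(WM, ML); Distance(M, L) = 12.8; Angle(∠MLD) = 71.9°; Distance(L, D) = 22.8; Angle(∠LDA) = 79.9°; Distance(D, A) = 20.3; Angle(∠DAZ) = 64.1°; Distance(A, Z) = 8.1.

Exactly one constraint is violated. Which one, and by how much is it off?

Distance(A, Z) = 8.1 — off by 8.10.

W = (0.00, 0.00) ✓; WM at -106.5° ✓; |WM| = 11.80 ✓; ∠(WM, ML) = 90.00° ✓; |ML| = 12.80 ✓; ∠MLD = 71.90° ✓; |LD| = 22.80 ✓; ∠LDA = 79.90° ✓; |DA| = 20.30 ✓; ∠DAZ = 64.10° ✓; |AZ| = 0.000 ✗.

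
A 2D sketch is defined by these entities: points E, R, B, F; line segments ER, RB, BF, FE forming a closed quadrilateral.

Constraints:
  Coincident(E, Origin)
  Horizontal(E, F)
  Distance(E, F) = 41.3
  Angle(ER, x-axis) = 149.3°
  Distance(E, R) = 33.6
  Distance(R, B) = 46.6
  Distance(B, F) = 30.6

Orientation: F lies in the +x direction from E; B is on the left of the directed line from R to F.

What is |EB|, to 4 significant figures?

26.25

Checks: |RB| = 46.60 ✓; |BF| = 30.60 ✓.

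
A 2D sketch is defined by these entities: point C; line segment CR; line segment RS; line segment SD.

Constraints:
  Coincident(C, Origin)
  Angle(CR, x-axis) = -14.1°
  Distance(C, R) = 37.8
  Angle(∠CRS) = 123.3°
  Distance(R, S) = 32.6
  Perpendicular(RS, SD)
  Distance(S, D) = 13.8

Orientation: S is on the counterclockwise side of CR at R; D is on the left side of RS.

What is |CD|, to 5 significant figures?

56.242

∠CRS = 123.3°, so RS runs at -14.1° + (180° − 123.3°) = 42.600° from the x-axis; with |RS| = 32.6, S = R + 32.6·(cos 42.600°, sin 42.600°) = (60.658, 12.858). RS ⟂ SD; with |SD| = 13.8 on the left of RS, D = S + 13.8·(-0.67688, 0.73610) = (51.317, 23.016). Then |CD| = |D − C| = 56.242.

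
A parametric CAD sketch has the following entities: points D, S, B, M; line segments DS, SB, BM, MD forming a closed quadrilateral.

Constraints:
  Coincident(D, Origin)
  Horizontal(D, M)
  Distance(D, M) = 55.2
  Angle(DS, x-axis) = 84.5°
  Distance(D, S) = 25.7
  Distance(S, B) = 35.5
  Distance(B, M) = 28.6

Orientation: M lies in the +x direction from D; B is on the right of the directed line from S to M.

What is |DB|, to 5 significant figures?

26.607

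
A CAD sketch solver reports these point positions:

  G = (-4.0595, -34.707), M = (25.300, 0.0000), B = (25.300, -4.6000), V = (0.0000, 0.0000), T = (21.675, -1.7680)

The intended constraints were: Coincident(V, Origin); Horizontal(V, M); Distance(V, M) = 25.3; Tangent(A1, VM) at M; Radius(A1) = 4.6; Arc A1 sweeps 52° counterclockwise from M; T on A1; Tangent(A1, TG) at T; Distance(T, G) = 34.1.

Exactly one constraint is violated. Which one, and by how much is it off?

Distance(T, G) = 34.1 — off by 7.70.

V = (0.00, 0.00) ✓; V.y = 0.00, M.y = 0.00 ✓; |VM| = 25.30 ✓; ∠(BM, MV) = 90.00° ✓; |BM| = 4.600 ✓; bearing(B→T) − bearing(B→M) = 52.00° ✓; |BT| = 4.600 ✓; ∠(BT, TG) = 90.00° ✓; |TG| = 41.80 ✗.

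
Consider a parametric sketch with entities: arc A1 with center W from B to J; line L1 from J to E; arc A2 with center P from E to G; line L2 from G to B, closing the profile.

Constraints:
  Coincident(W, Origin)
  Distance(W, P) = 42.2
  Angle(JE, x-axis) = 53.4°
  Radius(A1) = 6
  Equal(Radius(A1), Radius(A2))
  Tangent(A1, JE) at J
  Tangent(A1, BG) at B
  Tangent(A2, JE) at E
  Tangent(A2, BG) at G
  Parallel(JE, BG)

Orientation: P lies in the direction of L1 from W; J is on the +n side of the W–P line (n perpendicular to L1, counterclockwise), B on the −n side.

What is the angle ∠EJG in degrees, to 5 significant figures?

15.874°

The slot axis is L1's direction at 53.4°, so u = (cos 53.4°, sin 53.4°) = (0.59622, 0.80282) and n = (−sin 53.4°, cos 53.4°) = (-0.80282, 0.59622). W is at the origin and P lies 42.2 along u from W, so P = 42.2·u = (25.161, 33.879). Tangency of A1 to both parallel lines with radius 6.0 puts J and B at W ± 6.0·n: J = (-4.8169, 3.5773), B = (4.8169, -3.5773). Equal radii place E and G the same way about P: E = P + 6.0·n = (20.344, 37.456), G = P − 6.0·n = (29.978, 30.302). Then cos ∠EJG = JE·JG / (|JE||JG|), giving 15.874°.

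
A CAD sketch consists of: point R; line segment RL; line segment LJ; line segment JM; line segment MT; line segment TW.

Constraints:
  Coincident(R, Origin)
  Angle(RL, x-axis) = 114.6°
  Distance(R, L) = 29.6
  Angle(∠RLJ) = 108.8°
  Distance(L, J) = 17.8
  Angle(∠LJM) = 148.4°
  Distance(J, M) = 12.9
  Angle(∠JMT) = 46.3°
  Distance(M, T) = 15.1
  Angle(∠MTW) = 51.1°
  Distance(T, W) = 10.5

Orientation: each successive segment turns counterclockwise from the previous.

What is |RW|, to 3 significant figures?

38.9

R is at the origin; RL runs at 114.6° with length 29.6, so L = (-12.3, 26.9). ∠RLJ = 108.8° gives LJ at -174° from the x-axis; with |LJ| = 17.8, J = (-30.0, 25.1). ∠LJM = 148.4° gives JM at -143° from the x-axis; with |JM| = 12.9, M = (-40.3, 17.3). ∠JMT = 46.3° gives MT at -8.90° from the x-axis; with |MT| = 15.1, T = (-25.4, 14.9). ∠MTW = 51.1° gives TW at 120° from the x-axis; with |TW| = 10.5, W = (-30.6, 24.0). Then |RW| = |W − R| = 38.9.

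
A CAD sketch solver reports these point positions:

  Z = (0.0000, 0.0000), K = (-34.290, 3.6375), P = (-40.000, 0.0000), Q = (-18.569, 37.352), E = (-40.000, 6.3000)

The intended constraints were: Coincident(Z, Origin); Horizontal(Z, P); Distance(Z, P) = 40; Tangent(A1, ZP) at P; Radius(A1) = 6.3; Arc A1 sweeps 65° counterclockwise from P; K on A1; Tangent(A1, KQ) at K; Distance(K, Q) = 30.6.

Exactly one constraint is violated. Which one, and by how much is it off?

Distance(K, Q) = 30.6 — off by 6.60.

Z = (0.00, 0.00) ✓; Z.y = 0.00, P.y = 0.00 ✓; |ZP| = 40.00 ✓; ∠(EP, PZ) = 90.00° ✓; |EP| = 6.300 ✓; bearing(E→K) − bearing(E→P) = 65.00° ✓; |EK| = 6.300 ✓; ∠(EK, KQ) = 90.00° ✓; |KQ| = 37.20 ✗.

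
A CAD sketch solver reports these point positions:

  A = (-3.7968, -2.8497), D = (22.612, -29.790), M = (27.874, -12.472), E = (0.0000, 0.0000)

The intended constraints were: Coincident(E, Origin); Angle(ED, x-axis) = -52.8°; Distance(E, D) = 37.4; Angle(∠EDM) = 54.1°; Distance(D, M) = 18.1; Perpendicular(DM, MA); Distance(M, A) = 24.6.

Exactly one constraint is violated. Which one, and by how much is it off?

Distance(M, A) = 24.6 — off by 8.50.

E = (0.00, 0.00) ✓; ED at -52.80° ✓; |ED| = 37.40 ✓; ∠EDM = 54.10° ✓; |DM| = 18.10 ✓; ∠(DM, MA) = 90.00° ✓; |MA| = 33.10 ✗.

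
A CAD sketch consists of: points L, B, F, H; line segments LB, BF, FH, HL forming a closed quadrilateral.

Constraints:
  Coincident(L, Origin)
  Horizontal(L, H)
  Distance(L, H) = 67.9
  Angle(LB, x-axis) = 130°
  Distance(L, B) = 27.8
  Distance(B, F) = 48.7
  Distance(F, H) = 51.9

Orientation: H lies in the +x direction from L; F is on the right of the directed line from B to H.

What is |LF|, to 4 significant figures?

21.31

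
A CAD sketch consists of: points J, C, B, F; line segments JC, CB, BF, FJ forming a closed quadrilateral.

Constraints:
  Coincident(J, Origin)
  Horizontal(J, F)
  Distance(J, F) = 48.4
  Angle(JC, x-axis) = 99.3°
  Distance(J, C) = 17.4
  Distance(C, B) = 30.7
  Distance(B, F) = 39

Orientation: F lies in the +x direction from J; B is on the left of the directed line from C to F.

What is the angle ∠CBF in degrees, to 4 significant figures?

100.9°

Checks: |CB| = 30.70 ✓; |BF| = 39.00 ✓.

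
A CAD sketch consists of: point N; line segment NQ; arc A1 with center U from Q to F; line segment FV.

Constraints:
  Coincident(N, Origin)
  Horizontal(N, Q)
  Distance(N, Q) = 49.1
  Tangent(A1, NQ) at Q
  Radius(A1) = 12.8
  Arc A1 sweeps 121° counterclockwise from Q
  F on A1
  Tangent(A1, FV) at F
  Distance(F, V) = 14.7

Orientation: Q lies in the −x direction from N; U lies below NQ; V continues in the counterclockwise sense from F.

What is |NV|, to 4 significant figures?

61.48

N is at the origin; N and Q share the same y with |NQ| = 49.1 and Q on the −x side, so Q = (-49.10, 0.000). The tangent condition forces UQ to be normal to NQ, so U = Q + (0, -12.8) = (-49.10, -12.80). On A1, Q sits at bearing 90° from U; a 121° counterclockwise sweep puts F at bearing 211°, so F = U + 12.8·(cos 211°, sin 211°) = (-60.07, -19.39). A1 meets FV tangentially, so UF is at right angles to FV, so FV runs along (−sin 211°, cos 211°); with |FV| = 14.7, V = (-52.50, -31.99). Then |NV| = |V − N| = 61.48.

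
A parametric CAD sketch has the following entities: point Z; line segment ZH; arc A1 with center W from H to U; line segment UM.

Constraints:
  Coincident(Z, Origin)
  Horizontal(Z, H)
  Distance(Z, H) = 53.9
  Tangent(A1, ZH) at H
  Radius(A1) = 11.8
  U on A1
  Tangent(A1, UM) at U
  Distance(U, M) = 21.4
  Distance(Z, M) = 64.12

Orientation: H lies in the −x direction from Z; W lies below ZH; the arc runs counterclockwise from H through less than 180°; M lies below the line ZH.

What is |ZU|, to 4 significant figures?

66.45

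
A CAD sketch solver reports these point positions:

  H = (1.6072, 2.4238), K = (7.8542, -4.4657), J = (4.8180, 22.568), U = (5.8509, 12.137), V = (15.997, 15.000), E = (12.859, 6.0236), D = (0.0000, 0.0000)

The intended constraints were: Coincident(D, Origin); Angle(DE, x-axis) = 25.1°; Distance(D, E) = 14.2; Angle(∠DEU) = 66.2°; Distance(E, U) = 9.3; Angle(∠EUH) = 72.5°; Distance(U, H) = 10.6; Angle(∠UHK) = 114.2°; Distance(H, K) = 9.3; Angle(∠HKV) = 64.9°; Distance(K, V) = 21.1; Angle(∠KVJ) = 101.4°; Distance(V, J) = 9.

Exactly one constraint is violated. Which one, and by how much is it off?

Distance(V, J) = 9 — off by 4.50.

D = (0.00, 0.00) ✓; DE at 25.10° ✓; |DE| = 14.20 ✓; ∠DEU = 66.20° ✓; |EU| = 9.300 ✓; ∠EUH = 72.50° ✓; |UH| = 10.60 ✓; ∠UHK = 114.2° ✓; |HK| = 9.300 ✓; ∠HKV = 64.90° ✓; |KV| = 21.10 ✓; ∠KVJ = 101.4° ✓; |VJ| = 13.50 ✗.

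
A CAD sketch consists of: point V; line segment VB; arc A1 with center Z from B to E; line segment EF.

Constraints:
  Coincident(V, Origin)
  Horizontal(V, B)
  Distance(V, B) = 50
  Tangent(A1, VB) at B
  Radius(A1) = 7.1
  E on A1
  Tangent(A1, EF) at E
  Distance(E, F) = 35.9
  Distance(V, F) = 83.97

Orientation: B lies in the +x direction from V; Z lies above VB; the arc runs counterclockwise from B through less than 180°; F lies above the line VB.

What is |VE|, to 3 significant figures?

55.5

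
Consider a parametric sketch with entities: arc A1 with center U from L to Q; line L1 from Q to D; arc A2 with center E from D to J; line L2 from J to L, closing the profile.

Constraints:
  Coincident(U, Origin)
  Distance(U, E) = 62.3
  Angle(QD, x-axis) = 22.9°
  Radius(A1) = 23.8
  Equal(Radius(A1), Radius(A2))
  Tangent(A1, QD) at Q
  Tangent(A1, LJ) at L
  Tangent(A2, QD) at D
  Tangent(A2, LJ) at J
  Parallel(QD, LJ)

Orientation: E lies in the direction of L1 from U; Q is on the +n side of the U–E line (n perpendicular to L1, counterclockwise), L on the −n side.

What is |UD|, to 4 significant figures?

66.69

The slot axis is L1's direction at 22.9°, so u = (cos 22.9°, sin 22.9°) = (0.9212, 0.3891) and n = (−sin 22.9°, cos 22.9°) = (-0.3891, 0.9212). U is at the origin and E lies 62.3 along u from U, so E = 62.3·u = (57.39, 24.24). Tangency of A1 to both parallel lines with radius 23.8 puts Q and L at U ± 23.8·n: Q = (-9.261, 21.92), L = (9.261, -21.92). Equal radii place D and J the same way about E: D = E + 23.8·n = (48.13, 46.17), J = E − 23.8·n = (66.65, 2.318). Then |UD| = |D − U| = 66.69.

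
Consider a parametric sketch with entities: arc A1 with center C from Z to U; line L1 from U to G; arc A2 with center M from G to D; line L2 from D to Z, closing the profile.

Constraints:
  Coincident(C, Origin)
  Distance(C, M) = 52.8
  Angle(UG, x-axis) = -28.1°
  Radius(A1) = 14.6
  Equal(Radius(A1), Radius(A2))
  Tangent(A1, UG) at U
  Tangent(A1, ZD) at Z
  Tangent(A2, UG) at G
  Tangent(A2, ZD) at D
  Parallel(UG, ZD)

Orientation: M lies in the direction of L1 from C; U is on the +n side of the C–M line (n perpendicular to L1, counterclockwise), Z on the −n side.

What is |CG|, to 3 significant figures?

54.8

The slot axis is L1's direction at -28.1°, so u = (cos -28.1°, sin -28.1°) = (0.882, -0.471) and n = (−sin -28.1°, cos -28.1°) = (0.471, 0.882). C is at the origin and M lies 52.8 along u from C, so M = 52.8·u = (46.6, -24.9). Tangency of A1 to both parallel lines with radius 14.6 puts U and Z at C ± 14.6·n: U = (6.88, 12.9), Z = (-6.88, -12.9). Equal radii place G and D the same way about M: G = M + 14.6·n = (53.5, -12.0), D = M − 14.6·n = (39.7, -37.7). Then |CG| = |G − C| = 54.8.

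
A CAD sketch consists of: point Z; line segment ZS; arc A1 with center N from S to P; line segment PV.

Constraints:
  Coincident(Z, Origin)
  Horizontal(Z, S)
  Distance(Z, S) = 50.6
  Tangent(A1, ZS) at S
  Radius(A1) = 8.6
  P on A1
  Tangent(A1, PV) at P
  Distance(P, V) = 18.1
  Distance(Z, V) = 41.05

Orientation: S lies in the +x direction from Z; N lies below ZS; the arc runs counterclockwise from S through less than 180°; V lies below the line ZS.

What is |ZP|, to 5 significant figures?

43.106

Checks: |NP| = 8.600 ✓; ∠(NP, PV) = 90.00° ✓; |PV| = 18.10 ✓; |ZV| = 41.05 ✓.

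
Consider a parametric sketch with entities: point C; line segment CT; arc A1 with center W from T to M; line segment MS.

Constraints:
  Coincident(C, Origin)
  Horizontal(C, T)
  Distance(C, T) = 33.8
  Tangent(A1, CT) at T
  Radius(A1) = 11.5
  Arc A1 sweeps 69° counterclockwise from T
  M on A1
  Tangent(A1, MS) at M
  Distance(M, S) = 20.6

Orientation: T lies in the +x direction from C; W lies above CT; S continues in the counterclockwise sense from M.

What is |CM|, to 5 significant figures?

45.143

Tangency of A1 to CT means the radius WT is perpendicular to CT, so W = T + (0, 11.5) = (33.800, 11.500). On A1, T sits at bearing -90° from W; a 69° counterclockwise sweep puts M at bearing -21°, so M = W + 11.5·(cos -21°, sin -21°) = (44.536, 7.3788). Then |CM| = |M − C| = 45.143.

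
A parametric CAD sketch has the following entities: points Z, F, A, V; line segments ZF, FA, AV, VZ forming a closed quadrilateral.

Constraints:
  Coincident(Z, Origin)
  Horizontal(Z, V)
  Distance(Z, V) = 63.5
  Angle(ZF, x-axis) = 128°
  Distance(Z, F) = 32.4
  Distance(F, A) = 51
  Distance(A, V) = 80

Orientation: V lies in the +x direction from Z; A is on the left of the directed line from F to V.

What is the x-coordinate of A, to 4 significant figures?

14.44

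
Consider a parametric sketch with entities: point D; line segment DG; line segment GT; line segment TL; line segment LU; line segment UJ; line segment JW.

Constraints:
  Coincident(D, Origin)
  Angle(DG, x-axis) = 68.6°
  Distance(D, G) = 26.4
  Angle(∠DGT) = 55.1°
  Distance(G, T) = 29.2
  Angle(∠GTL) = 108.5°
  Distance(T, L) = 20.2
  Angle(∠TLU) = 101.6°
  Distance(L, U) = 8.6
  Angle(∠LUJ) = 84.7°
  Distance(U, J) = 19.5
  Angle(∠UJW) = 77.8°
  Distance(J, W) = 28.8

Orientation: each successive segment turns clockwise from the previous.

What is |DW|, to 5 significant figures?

39.747

∠LUJ = 84.7° gives UJ at 58.500° from the x-axis; with |UJ| = 19.5, J = (15.926, 4.7491). ∠UJW = 77.8° gives JW at -43.700° from the x-axis; with |JW| = 28.8, W = (36.747, -15.148). Then |DW| = |W − D| = 39.747.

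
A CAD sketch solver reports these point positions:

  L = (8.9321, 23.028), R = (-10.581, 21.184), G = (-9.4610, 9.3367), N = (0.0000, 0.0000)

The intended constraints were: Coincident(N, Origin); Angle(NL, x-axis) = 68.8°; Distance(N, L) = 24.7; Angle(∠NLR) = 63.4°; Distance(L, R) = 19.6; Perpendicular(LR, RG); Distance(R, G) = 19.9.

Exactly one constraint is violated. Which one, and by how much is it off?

Distance(R, G) = 19.9 — off by 8.00.

N = (0.00, 0.00) ✓; NL at 68.80° ✓; |NL| = 24.70 ✓; ∠NLR = 63.40° ✓; |LR| = 19.60 ✓; ∠(LR, RG) = 90.00° ✓; |RG| = 11.90 ✗.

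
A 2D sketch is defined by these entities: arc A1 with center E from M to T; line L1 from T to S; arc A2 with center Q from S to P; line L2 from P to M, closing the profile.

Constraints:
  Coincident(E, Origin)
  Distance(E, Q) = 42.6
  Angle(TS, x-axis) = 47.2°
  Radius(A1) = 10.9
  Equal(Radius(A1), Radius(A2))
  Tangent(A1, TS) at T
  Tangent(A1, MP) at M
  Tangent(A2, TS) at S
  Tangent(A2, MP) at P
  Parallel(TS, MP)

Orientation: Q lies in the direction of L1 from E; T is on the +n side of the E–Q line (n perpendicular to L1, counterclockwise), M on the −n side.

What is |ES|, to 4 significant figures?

43.97

The slot axis is L1's direction at 47.2°, so u = (cos 47.2°, sin 47.2°) = (0.6794, 0.7337) and n = (−sin 47.2°, cos 47.2°) = (-0.7337, 0.6794). E is at the origin and Q lies 42.6 along u from E, so Q = 42.6·u = (28.94, 31.26). Tangency of A1 to both parallel lines with radius 10.9 puts T and M at E ± 10.9·n: T = (-7.998, 7.406), M = (7.998, -7.406). Equal radii place S and P the same way about Q: S = Q + 10.9·n = (20.95, 38.66), P = Q − 10.9·n = (36.94, 23.85). Then |ES| = |S − E| = 43.97.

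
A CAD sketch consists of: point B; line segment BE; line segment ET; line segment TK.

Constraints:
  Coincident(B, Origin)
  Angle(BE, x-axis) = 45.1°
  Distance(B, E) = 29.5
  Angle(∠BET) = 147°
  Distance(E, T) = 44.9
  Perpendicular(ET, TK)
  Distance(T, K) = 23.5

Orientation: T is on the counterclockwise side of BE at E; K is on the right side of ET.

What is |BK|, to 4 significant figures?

80.10

B is at the origin; BE runs at 45.1° with length 29.5, so E = 29.5·(cos 45.1°, sin 45.1°) = (20.82, 20.90). ∠BET = 147.0°, so ET runs at 45.1° + (180° − 147.0°) = 78.10° from the x-axis; with |ET| = 44.9, T = E + 44.9·(cos 78.10°, sin 78.10°) = (30.08, 64.83). ET ⟂ TK; with |TK| = 23.5 on the right of ET, K = T + 23.5·(0.9785, -0.2062) = (53.08, 59.99). Then |BK| = |K − B| = 80.10.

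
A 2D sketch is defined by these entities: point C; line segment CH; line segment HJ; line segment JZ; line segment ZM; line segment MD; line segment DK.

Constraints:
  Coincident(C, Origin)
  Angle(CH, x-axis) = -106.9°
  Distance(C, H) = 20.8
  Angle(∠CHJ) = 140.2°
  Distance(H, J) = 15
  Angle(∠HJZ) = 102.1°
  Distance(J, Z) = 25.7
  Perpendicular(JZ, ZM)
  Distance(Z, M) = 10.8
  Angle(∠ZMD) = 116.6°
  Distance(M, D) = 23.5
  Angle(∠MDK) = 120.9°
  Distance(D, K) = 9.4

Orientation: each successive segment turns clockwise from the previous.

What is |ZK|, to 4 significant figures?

33.20

∠ZMD = 116.6° gives MD at -18.00° from the x-axis; with |MD| = 23.5, D = (-6.950, -9.664). ∠MDK = 120.9° gives DK at -77.10° from the x-axis; with |DK| = 9.4, K = (-4.851, -18.83). Then |ZK| = |K − Z| = 33.20.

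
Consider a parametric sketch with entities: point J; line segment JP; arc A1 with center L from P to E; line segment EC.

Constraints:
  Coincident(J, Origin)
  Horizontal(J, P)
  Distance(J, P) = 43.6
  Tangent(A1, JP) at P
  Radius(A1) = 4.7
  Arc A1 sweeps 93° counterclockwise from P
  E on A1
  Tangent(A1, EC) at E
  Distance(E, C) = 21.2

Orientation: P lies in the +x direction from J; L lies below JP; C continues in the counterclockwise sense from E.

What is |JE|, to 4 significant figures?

39.22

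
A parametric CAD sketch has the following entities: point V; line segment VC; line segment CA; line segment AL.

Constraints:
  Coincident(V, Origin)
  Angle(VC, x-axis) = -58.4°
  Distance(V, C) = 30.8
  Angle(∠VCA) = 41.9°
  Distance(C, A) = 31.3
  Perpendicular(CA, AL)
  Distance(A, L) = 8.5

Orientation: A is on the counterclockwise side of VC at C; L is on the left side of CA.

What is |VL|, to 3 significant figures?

14.7

∠VCA = 41.9°, so CA runs at -58.4° + (180° − 41.9°) = 79.7° from the x-axis; with |CA| = 31.3, A = C + 31.3·(cos 79.7°, sin 79.7°) = (21.7, 4.56). The perpendicularity gives AL at right angles to CA; with |AL| = 8.5 on the left of CA, L = A + 8.5·(-0.984, 0.179) = (13.4, 6.08). Then |VL| = |L − V| = 14.7.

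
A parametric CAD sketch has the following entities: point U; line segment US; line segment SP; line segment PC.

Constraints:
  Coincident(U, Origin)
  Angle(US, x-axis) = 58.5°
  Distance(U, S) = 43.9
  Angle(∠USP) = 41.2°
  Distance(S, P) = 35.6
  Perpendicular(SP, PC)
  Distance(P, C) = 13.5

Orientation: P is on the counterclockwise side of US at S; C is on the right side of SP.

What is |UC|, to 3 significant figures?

42.5

U is at the origin; US runs at 58.5° with length 43.9, so S = 43.9·(cos 58.5°, sin 58.5°) = (22.9, 37.4). ∠USP = 41.2°, so SP runs at 58.5° + (180° − 41.2°) = 197° from the x-axis; with |SP| = 35.6, P = S + 35.6·(cos 197°, sin 197°) = (-11.1, 26.8). SP ⟂ PC; with |PC| = 13.5 on the right of SP, C = P + 13.5·(-0.297, 0.955) = (-15.1, 39.7). Then |UC| = |C − U| = 42.5.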